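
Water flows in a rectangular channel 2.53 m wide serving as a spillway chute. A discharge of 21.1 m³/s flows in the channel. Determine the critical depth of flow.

y_c = 1.92 m

For a rectangular channel, critical depth y_c = (q²/g)^(1/3) where q = Q/b = 21.1/2.53 = 8.34 m²/s.
So y_c = (8.34²/9.81)^(1/3) = 1.92 m.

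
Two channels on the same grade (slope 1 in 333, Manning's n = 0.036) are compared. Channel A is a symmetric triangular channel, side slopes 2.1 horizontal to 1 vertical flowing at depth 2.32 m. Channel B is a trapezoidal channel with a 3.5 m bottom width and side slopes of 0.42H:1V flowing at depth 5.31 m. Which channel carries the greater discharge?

channel B

Channel A: For a triangular section with side slope z = 2.1: A = zy² = 2.1×2.32² = 11.3 m²; P = 2y√(1+z²) = 2×2.32×2.326 = 10.79 m. Hydraulic radius R = A/P = 11.3/10.79 = 1.047 m. Q_A = (1/0.036)·11.3·1.047^(2/3)·√0.003003 = 17.74 m³/s.
Channel B: With bottom width b = 3.5 m and side slope z = 0.42: A = (b + zy)y = (3.5 + 0.42×5.31)×5.31 = 30.43 m²; P = b + 2y√(1+z²) = 3.5 + 2×5.31×1.085 = 15.02 m. Hydraulic radius R = A/P = 30.43/15.02 = 2.026 m. Q_B = (1/0.036)·30.43·2.026^(2/3)·√0.003003 = 74.16 m³/s.
Q_A = 17.74 m³/s vs Q_B = 74.16 m³/s, so channel B carries more.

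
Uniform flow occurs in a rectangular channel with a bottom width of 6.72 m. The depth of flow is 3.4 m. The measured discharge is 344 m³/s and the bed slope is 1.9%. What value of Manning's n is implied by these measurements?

Flow area A = b·y = 6.72 × 3.4 = 22.85 m². Wetted perimeter P = b + 2y = 6.72 + 2×3.4 = 13.52 m.
Hydraulic radius R = A/P = 22.85/13.52 = 1.69 m.
Rearranging Manning's equation: n = (1/Q) A R^(2/3) S^(1/2) = (1/344) × 22.85 × 1.69^(2/3) × √0.019 = 0.013.

n = 0.013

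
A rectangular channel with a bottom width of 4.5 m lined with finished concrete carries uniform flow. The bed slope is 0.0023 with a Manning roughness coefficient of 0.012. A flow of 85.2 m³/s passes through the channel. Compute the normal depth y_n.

y_n = 3.77 m

Manning's equation rearranged: A R^(2/3) = nQ / (1·√S) = 0.012 × 85.2 / (√0.0023) = 21.32.
Try y = 4.36 m: A R^(2/3) = 25.53 — too large.
Try y = 3.01 m: A R^(2/3) = 16.03 — too small.
Try y = 3.77 m: A R^(2/3) = 21.32 — ≈ 21.32.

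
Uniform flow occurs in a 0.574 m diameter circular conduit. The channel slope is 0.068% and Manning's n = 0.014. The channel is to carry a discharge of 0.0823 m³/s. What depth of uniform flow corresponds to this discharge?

Manning's equation rearranged: A R^(2/3) = nQ / (1·√S) = 0.014 × 0.0823 / (√0.00068) = 0.04418.
At y = 0.29 m: A R^(2/3) = 0.03609 — low.
At y = 0.328 m: A R^(2/3) = 0.04417 — close enough.

y_n = 0.328 m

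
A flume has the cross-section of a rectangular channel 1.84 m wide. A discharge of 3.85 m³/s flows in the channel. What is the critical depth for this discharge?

y_c = 0.764 m

For a rectangular channel, critical depth y_c = (q²/g)^(1/3) where q = Q/b = 3.85/1.84 = 2.092 m²/s.
So y_c = (2.092²/9.81)^(1/3) = 0.764 m.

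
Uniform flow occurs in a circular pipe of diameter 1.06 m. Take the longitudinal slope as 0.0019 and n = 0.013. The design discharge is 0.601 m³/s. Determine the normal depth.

Manning's equation rearranged: A R^(2/3) = nQ / (1·√S) = 0.013 × 0.601 / (√0.0019) = 0.1792.
At y = 0.594 m: A R^(2/3) = 0.2198 — over.
At y = 0.525 m: A R^(2/3) = 0.1791 — close enough.

y_n = 0.525 m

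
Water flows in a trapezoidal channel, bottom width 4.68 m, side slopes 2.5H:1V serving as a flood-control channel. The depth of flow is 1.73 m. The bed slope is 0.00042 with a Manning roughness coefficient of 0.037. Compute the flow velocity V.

V = 0.595 m/s

With bottom width b = 4.68 m and side slope z = 2.5: A = (b + zy)y = (4.68 + 2.5×1.73)×1.73 = 15.58 m²; P = b + 2y√(1+z²) = 4.68 + 2×1.73×2.693 = 14 m.
Hydraulic radius R = A/P = 15.58/14 = 1.113 m.
From Manning's equation, V = (1/n) R^(2/3) S^(1/2) = (1/0.037) × 1.113^(2/3) × 0.00042^(1/2) = 0.595 m/s.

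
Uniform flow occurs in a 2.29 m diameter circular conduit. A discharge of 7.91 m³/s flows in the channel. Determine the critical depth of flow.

y_c = 1.31 m

At critical depth, Q² T / (g A³) = 1, i.e. A³/T = Q²/g = 7.91²/9.81 = 6.378.
Trying y = 0.998 m: A³/T = 2.255 — short.
Trying y = 1.63 m: A³/T = 14.86 — over.
Trying y = 1.31 m: A³/T = 6.378 — ≈ 6.378.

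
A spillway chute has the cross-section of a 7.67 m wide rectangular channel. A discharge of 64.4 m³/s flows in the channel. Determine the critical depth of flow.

y_c = 1.93 m

For a rectangular channel, critical depth y_c = (q²/g)^(1/3) where q = Q/b = 64.4/7.67 = 8.396 m²/s.
So y_c = (8.396²/9.81)^(1/3) = 1.93 m.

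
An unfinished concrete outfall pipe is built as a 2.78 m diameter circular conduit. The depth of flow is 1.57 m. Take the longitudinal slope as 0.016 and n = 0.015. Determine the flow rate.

For a circular section of diameter D = 2.78 m at depth y = 1.57 m, the central angle is θ = 2 arccos(1 − 2y/D) = 3.401 rad. Then A = (D²/8)(θ − sin θ) = 3.534 m² and P = Dθ/2 = 4.728 m.
Hydraulic radius R = A/P = 3.534/4.728 = 0.7475 m.
Manning's equation: Q = (1/n) A R^(2/3) S^(1/2) = (1/0.015) × 3.534 × 0.7475^(2/3) × 0.016^(1/2) = 24.5 m³/s.

Q = 24.5 m³/s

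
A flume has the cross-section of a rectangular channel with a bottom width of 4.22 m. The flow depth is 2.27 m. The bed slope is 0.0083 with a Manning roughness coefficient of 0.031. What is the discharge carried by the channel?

Flow area A = b·y = 4.22 × 2.27 = 9.579 m². Wetted perimeter P = b + 2y = 4.22 + 2×2.27 = 8.76 m.
Hydraulic radius R = A/P = 9.579/8.76 = 1.094 m.
Manning's equation: Q = (1/n) A R^(2/3) S^(1/2) = (1/0.031) × 9.579 × 1.094^(2/3) × 0.0083^(1/2) = 29.9 m³/s.

Q = 29.9 m³/s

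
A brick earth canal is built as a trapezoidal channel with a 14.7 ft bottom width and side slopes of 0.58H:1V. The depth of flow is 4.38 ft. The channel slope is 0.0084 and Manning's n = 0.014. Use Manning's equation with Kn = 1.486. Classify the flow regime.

supercritical

With bottom width b = 14.7 ft and side slope z = 0.58: A = (b + zy)y = (14.7 + 0.58×4.38)×4.38 = 75.51 ft²; P = b + 2y√(1+z²) = 14.7 + 2×4.38×1.156 = 24.83 ft.
Hydraulic radius R = A/P = 75.51/24.83 = 3.042 ft.
V = (1.486/n) R^(2/3) √S = (1.486/0.014) × 3.042^(2/3) × √0.0084 = 20.42 ft/s. Hydraulic depth D_h = A/T = 75.51/19.78 = 3.817 ft.
Froude number Fr = V/√(g·D_h) = 20.42/√(32.2×3.817) = 1.84, which is greater than 1, so the flow is supercritical.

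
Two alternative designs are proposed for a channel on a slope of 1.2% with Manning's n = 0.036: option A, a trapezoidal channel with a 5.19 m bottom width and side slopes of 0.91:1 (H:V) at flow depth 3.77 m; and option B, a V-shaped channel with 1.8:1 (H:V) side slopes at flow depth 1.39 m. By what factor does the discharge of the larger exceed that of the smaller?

Channel A: With bottom width b = 5.19 m and side slope z = 0.91: A = (b + zy)y = (5.19 + 0.91×3.77)×3.77 = 32.5 m²; P = b + 2y√(1+z²) = 5.19 + 2×3.77×1.352 = 15.38 m. Hydraulic radius R = A/P = 32.5/15.38 = 2.113 m. Q_A = (1/0.036)·32.5·2.113^(2/3)·√0.012 = 162.8 m³/s.
Channel B: For a triangular section with side slope z = 1.8: A = zy² = 1.8×1.39² = 3.478 m²; P = 2y√(1+z²) = 2×1.39×2.059 = 5.724 m. Hydraulic radius R = A/P = 3.478/5.724 = 0.6075 m. Q_B = (1/0.036)·3.478·0.6075^(2/3)·√0.012 = 7.591 m³/s.
The larger discharge is 162.8 m³/s and the smaller is 7.591 m³/s; the ratio is 21.4.

21.4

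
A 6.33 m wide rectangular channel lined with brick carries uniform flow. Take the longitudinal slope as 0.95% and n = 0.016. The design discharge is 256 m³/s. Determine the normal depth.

y_n = 4.42 m

Manning's equation rearranged: A R^(2/3) = nQ / (1·√S) = 0.016 × 256 / (√0.0095) = 42.02.
Trying y = 3.82 m: A R^(2/3) = 34.86 — low.
Trying y = 4.42 m: A R^(2/3) = 42.08 — close enough.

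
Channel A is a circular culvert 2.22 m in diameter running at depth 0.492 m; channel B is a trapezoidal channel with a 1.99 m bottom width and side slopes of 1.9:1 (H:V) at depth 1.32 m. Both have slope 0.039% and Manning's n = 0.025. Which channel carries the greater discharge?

Channel A: For a circular section of diameter D = 2.22 m at depth y = 0.492 m, the central angle is θ = 2 arccos(1 − 2y/D) = 1.961 rad. Then A = (D²/8)(θ − sin θ) = 0.638 m² and P = Dθ/2 = 2.176 m. Hydraulic radius R = A/P = 0.638/2.176 = 0.2932 m. Q_A = (1/0.025)·0.638·0.2932^(2/3)·√0.00039 = 0.2224 m³/s.
Channel B: With bottom width b = 1.99 m and side slope z = 1.9: A = (b + zy)y = (1.99 + 1.9×1.32)×1.32 = 5.937 m²; P = b + 2y√(1+z²) = 1.99 + 2×1.32×2.147 = 7.658 m. Hydraulic radius R = A/P = 5.937/7.658 = 0.7753 m. Q_B = (1/0.025)·5.937·0.7753^(2/3)·√0.00039 = 3.958 m³/s.
Q_A = 0.2224 m³/s vs Q_B = 3.958 m³/s, so channel B carries more.

channel B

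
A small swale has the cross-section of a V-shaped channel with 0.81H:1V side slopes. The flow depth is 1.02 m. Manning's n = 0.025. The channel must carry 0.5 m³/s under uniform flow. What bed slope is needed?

For a triangular section with side slope z = 0.81: A = zy² = 0.81×1.02² = 0.8427 m²; P = 2y√(1+z²) = 2×1.02×1.287 = 2.625 m.
Hydraulic radius R = A/P = 0.8427/2.625 = 0.321 m.
From Manning's equation, S = [nQ / (1 A R^(2/3))]² = [0.025 × 0.5 / (1 × 0.8427 × 0.321^(2/3))]² = 0.001.

S = 0.001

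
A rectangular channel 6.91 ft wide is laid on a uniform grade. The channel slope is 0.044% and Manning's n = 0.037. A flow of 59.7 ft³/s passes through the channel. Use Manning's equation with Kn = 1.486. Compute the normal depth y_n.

Manning's equation rearranged: A R^(2/3) = nQ / (1.486·√S) = 0.037 × 59.7 / (1.486 × √0.00044) = 70.86.
Trying y = 7.53 ft: A R^(2/3) = 92.45 — high.
Trying y = 4.75 ft: A R^(2/3) = 52.11 — low.
Trying y = 6.06 ft: A R^(2/3) = 70.84 — matches.

y_n = 6.06 ft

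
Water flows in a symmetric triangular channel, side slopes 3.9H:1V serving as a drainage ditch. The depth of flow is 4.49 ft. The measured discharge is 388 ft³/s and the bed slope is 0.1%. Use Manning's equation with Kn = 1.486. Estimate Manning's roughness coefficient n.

For a triangular section with side slope z = 3.9: A = zy² = 3.9×4.49² = 78.62 ft²; P = 2y√(1+z²) = 2×4.49×4.026 = 36.15 ft.
Hydraulic radius R = A/P = 78.62/36.15 = 2.175 ft.
Rearranging Manning's equation: n = (1.486/Q) A R^(2/3) S^(1/2) = (1.486/388) × 78.62 × 2.175^(2/3) × √0.001 = 0.016.

n = 0.016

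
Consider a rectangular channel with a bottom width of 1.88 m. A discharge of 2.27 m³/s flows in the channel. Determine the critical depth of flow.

For a rectangular channel, critical depth y_c = (q²/g)^(1/3) where q = Q/b = 2.27/1.88 = 1.207 m²/s.
So y_c = (1.207²/9.81)^(1/3) = 0.53 m.

y_c = 0.53 m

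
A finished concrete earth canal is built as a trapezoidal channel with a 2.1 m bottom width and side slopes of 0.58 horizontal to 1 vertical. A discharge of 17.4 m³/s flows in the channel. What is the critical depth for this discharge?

At critical depth, Q² T / (g A³) = 1, i.e. A³/T = Q²/g = 17.4²/9.81 = 30.86.
At y = 1.91 m: A³/T = 53.29 — too large.
At y = 1.41 m: A³/T = 18.64 — too small.
At y = 1.63 m: A³/T = 30.65 — matches.

y_c = 1.63 m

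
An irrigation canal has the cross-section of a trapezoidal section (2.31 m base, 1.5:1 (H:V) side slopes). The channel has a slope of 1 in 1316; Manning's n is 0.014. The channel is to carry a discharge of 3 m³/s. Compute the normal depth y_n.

y_n = 0.718 m

Manning's equation rearranged: A R^(2/3) = nQ / (1·√S) = 0.014 × 3 / (√0.0007599) = 1.524.
Trying y = 0.611 m: A R^(2/3) = 1.135 — short.
Trying y = 0.718 m: A R^(2/3) = 1.525 — close enough.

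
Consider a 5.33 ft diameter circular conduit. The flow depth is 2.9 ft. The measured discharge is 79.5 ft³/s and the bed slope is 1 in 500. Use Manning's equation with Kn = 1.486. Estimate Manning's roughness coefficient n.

n = 0.013

For a circular section of diameter D = 5.33 ft at depth y = 2.9 ft, the central angle is θ = 2 arccos(1 − 2y/D) = 3.318 rad. Then A = (D²/8)(θ − sin θ) = 12.41 ft² and P = Dθ/2 = 8.843 ft.
Hydraulic radius R = A/P = 12.41/8.843 = 1.403 ft.
Rearranging Manning's equation: n = (1.486/Q) A R^(2/3) S^(1/2) = (1.486/79.5) × 12.41 × 1.403^(2/3) × √0.002 = 0.013.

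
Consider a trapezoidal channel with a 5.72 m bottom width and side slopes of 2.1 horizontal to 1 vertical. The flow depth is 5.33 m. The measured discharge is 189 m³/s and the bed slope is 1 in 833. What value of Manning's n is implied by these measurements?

With bottom width b = 5.72 m and side slope z = 2.1: A = (b + zy)y = (5.72 + 2.1×5.33)×5.33 = 90.15 m²; P = b + 2y√(1+z²) = 5.72 + 2×5.33×2.326 = 30.51 m.
Hydraulic radius R = A/P = 90.15/30.51 = 2.954 m.
Rearranging Manning's equation: n = (1/Q) A R^(2/3) S^(1/2) = (1/189) × 90.15 × 2.954^(2/3) × √0.0012 = 0.034.

n = 0.034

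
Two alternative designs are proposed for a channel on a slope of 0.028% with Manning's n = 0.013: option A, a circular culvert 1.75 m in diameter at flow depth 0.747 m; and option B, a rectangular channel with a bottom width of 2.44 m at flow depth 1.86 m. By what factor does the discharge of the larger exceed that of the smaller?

Channel A: For a circular section of diameter D = 1.75 m at depth y = 0.747 m, the central angle is θ = 2 arccos(1 − 2y/D) = 2.848 rad. Then A = (D²/8)(θ − sin θ) = 0.9794 m² and P = Dθ/2 = 2.492 m. Hydraulic radius R = A/P = 0.9794/2.492 = 0.393 m. Q_A = (1/0.013)·0.9794·0.393^(2/3)·√0.00028 = 0.6765 m³/s.
Channel B: Flow area A = b·y = 2.44 × 1.86 = 4.538 m². Wetted perimeter P = b + 2y = 2.44 + 2×1.86 = 6.16 m. Hydraulic radius R = A/P = 4.538/6.16 = 0.7368 m. Q_B = (1/0.013)·4.538·0.7368^(2/3)·√0.00028 = 4.765 m³/s.
The larger discharge is 4.765 m³/s and the smaller is 0.6765 m³/s; the ratio is 7.04.

7.04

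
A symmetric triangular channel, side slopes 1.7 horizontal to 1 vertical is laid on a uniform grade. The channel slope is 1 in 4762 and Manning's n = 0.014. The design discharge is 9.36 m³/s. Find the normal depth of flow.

Manning's equation rearranged: A R^(2/3) = nQ / (1·√S) = 0.014 × 9.36 / (√0.00021) = 9.043.
At y = 1.84 m: A R^(2/3) = 4.931 — short.
At y = 2.68 m: A R^(2/3) = 13.44 — over.
At y = 2.31 m: A R^(2/3) = 9.044 — matches.

y_n = 2.31 m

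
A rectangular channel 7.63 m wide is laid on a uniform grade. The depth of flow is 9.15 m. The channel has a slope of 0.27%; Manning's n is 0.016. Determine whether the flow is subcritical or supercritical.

subcritical

Flow area A = b·y = 7.63 × 9.15 = 69.81 m². Wetted perimeter P = b + 2y = 7.63 + 2×9.15 = 25.93 m.
Hydraulic radius R = A/P = 69.81/25.93 = 2.692 m.
V = (1/n) R^(2/3) √S = (1/0.016) × 2.692^(2/3) × √0.0027 = 6.285 m/s. Hydraulic depth D_h = A/T = 69.81/7.63 = 9.15 m.
Froude number Fr = V/√(g·D_h) = 6.285/√(9.81×9.15) = 0.663, which is less than 1, so the flow is subcritical.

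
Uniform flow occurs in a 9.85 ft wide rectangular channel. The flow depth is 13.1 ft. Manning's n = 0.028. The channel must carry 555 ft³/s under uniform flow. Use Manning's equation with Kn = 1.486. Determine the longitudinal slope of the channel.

Flow area A = b·y = 9.85 × 13.1 = 129 ft². Wetted perimeter P = b + 2y = 9.85 + 2×13.1 = 36.05 ft.
Hydraulic radius R = A/P = 129/36.05 = 3.579 ft.
From Manning's equation, S = [nQ / (1.486 A R^(2/3))]² = [0.028 × 555 / (1.486 × 129 × 3.579^(2/3))]² = 0.0012.

S = 0.0012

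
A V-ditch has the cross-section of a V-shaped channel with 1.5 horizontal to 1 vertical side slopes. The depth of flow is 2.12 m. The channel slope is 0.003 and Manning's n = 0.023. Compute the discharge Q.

For a triangular section with side slope z = 1.5: A = zy² = 1.5×2.12² = 6.742 m²; P = 2y√(1+z²) = 2×2.12×1.803 = 7.644 m.
Hydraulic radius R = A/P = 6.742/7.644 = 0.882 m.
Manning's equation: Q = (1/n) A R^(2/3) S^(1/2) = (1/0.023) × 6.742 × 0.882^(2/3) × 0.003^(1/2) = 14.8 m³/s.

Q = 14.8 m³/s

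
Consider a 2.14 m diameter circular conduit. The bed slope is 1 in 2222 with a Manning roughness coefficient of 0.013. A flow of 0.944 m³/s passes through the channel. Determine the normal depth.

Manning's equation rearranged: A R^(2/3) = nQ / (1·√S) = 0.013 × 0.944 / (√0.00045) = 0.5785.
At y = 0.802 m: A R^(2/3) = 0.7084 — high.
At y = 0.72 m: A R^(2/3) = 0.5784 — close enough.

y_n = 0.72 m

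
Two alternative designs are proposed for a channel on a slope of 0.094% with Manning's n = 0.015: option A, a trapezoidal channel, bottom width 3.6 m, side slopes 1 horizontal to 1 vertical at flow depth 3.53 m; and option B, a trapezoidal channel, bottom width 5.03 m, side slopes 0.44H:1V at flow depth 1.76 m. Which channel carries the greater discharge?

channel A

Channel A: With bottom width b = 3.6 m and side slope z = 1: A = (b + zy)y = (3.6 + 1×3.53)×3.53 = 25.17 m²; P = b + 2y√(1+z²) = 3.6 + 2×3.53×1.414 = 13.58 m. Hydraulic radius R = A/P = 25.17/13.58 = 1.853 m. Q_A = (1/0.015)·25.17·1.853^(2/3)·√0.00094 = 77.6 m³/s.
Channel B: With bottom width b = 5.03 m and side slope z = 0.44: A = (b + zy)y = (5.03 + 0.44×1.76)×1.76 = 10.22 m²; P = b + 2y√(1+z²) = 5.03 + 2×1.76×1.093 = 8.876 m. Hydraulic radius R = A/P = 10.22/8.876 = 1.151 m. Q_B = (1/0.015)·10.22·1.151^(2/3)·√0.00094 = 22.93 m³/s.
Q_A = 77.6 m³/s vs Q_B = 22.93 m³/s, so channel A carries more.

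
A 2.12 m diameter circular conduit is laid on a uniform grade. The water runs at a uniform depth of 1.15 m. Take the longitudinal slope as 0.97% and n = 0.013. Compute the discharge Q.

Q = 10 m³/s

For a circular section of diameter D = 2.12 m at depth y = 1.15 m, the central angle is θ = 2 arccos(1 − 2y/D) = 3.312 rad. Then A = (D²/8)(θ − sin θ) = 1.956 m² and P = Dθ/2 = 3.51 m.
Hydraulic radius R = A/P = 1.956/3.51 = 0.5571 m.
Manning's equation: Q = (1/n) A R^(2/3) S^(1/2) = (1/0.013) × 1.956 × 0.5571^(2/3) × 0.0097^(1/2) = 10 m³/s.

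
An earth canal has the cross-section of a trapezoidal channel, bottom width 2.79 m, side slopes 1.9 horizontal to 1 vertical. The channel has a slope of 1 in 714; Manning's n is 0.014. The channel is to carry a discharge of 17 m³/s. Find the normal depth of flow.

y_n = 1.34 m

Manning's equation rearranged: A R^(2/3) = nQ / (1·√S) = 0.014 × 17 / (√0.001401) = 6.36.
Trying y = 1.17 m: A R^(2/3) = 4.844 — short.
Trying y = 1.61 m: A R^(2/3) = 9.23 — over.
Trying y = 1.34 m: A R^(2/3) = 6.35 — close enough.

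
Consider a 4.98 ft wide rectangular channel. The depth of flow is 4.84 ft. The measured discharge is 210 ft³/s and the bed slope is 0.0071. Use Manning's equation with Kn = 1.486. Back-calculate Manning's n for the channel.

n = 0.02

Flow area A = b·y = 4.98 × 4.84 = 24.1 ft². Wetted perimeter P = b + 2y = 4.98 + 2×4.84 = 14.66 ft.
Hydraulic radius R = A/P = 24.1/14.66 = 1.644 ft.
Rearranging Manning's equation: n = (1.486/Q) A R^(2/3) S^(1/2) = (1.486/210) × 24.1 × 1.644^(2/3) × √0.0071 = 0.02.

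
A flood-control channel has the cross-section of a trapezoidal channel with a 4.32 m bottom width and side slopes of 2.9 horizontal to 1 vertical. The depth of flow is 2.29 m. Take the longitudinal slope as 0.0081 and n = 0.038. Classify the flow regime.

subcritical

With bottom width b = 4.32 m and side slope z = 2.9: A = (b + zy)y = (4.32 + 2.9×2.29)×2.29 = 25.1 m²; P = b + 2y√(1+z²) = 4.32 + 2×2.29×3.068 = 18.37 m.
Hydraulic radius R = A/P = 25.1/18.37 = 1.366 m.
V = (1/n) R^(2/3) √S = (1/0.038) × 1.366^(2/3) × √0.0081 = 2.916 m/s. Hydraulic depth D_h = A/T = 25.1/17.6 = 1.426 m.
Froude number Fr = V/√(g·D_h) = 2.916/√(9.81×1.426) = 0.78, which is less than 1, so the flow is subcritical.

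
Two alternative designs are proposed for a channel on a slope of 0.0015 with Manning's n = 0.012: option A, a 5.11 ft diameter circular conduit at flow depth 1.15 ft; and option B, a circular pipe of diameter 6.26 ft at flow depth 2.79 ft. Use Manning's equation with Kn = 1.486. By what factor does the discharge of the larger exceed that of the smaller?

Channel A: For a circular section of diameter D = 5.11 ft at depth y = 1.15 ft, the central angle is θ = 2 arccos(1 − 2y/D) = 1.977 rad. Then A = (D²/8)(θ − sin θ) = 3.455 ft² and P = Dθ/2 = 5.051 ft. Hydraulic radius R = A/P = 3.455/5.051 = 0.684 ft. Q_A = (1.486/0.012)·3.455·0.684^(2/3)·√0.0015 = 12.86 ft³/s.
Channel B: For a circular section of diameter D = 6.26 ft at depth y = 2.79 ft, the central angle is θ = 2 arccos(1 − 2y/D) = 2.924 rad. Then A = (D²/8)(θ − sin θ) = 13.26 ft² and P = Dθ/2 = 9.152 ft. Hydraulic radius R = A/P = 13.26/9.152 = 1.449 ft. Q_B = (1.486/0.012)·13.26·1.449^(2/3)·√0.0015 = 81.48 ft³/s.
The larger discharge is 81.48 ft³/s and the smaller is 12.86 ft³/s; the ratio is 6.33.

6.33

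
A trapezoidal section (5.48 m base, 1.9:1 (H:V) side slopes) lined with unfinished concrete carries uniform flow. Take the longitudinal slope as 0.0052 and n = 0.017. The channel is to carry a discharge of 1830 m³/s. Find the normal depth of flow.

y_n = 8.03 m

Manning's equation rearranged: A R^(2/3) = nQ / (1·√S) = 0.017 × 1830 / (√0.0052) = 431.4.
Trying y = 10.2 m: A R^(2/3) = 755.8 — too large.
Trying y = 5.97 m: A R^(2/3) = 219.4 — too small.
Trying y = 8.03 m: A R^(2/3) = 431.2 — matches.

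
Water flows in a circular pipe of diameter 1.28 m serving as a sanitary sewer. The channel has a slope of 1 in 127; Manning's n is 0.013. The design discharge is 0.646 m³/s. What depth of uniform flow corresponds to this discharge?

Manning's equation rearranged: A R^(2/3) = nQ / (1·√S) = 0.013 × 0.646 / (√0.007874) = 0.09464.
Try y = 0.287 m: A R^(2/3) = 0.06638 — low.
Try y = 0.415 m: A R^(2/3) = 0.1369 — high.
Try y = 0.343 m: A R^(2/3) = 0.09458 — matches.

y_n = 0.343 m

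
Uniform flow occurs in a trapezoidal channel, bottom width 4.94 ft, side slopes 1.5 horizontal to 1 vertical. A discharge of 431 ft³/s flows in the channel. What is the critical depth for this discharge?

y_c = 4.16 ft

At critical depth, Q² T / (g A³) = 1, i.e. A³/T = Q²/g = 431²/32.2 = 5769.
Trying y = 3.11 ft: A³/T = 1868 — too small.
Trying y = 5 ft: A³/T = 12070 — too large.
Trying y = 4.16 ft: A³/T = 5775 — ≈ 5769.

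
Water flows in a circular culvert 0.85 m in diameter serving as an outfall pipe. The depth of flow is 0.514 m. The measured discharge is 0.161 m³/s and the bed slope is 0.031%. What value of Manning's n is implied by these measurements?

n = 0.015

For a circular section of diameter D = 0.85 m at depth y = 0.514 m, the central angle is θ = 2 arccos(1 − 2y/D) = 3.564 rad. Then A = (D²/8)(θ − sin θ) = 0.3588 m² and P = Dθ/2 = 1.515 m.
Hydraulic radius R = A/P = 0.3588/1.515 = 0.2369 m.
Rearranging Manning's equation: n = (1/Q) A R^(2/3) S^(1/2) = (1/0.161) × 0.3588 × 0.2369^(2/3) × √0.00031 = 0.015.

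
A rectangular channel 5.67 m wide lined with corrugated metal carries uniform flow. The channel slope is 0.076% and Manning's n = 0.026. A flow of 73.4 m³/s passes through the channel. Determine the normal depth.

y_n = 7.54 m

Manning's equation rearranged: A R^(2/3) = nQ / (1·√S) = 0.026 × 73.4 / (√0.00076) = 69.22.
At y = 6.68 m: A R^(2/3) = 59.93 — low.
At y = 9.51 m: A R^(2/3) = 90.77 — high.
At y = 7.54 m: A R^(2/3) = 69.22 — matches.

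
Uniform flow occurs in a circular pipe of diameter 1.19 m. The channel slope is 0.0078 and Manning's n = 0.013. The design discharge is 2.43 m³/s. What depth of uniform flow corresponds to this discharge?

Manning's equation rearranged: A R^(2/3) = nQ / (1·√S) = 0.013 × 2.43 / (√0.0078) = 0.3577.
At y = 0.54 m: A R^(2/3) = 0.2095 — short.
At y = 0.916 m: A R^(2/3) = 0.4654 — over.
At y = 0.749 m: A R^(2/3) = 0.3578 — matches.

y_n = 0.749 m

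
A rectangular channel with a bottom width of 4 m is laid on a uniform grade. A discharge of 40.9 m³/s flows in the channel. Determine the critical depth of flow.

For a rectangular channel, critical depth y_c = (q²/g)^(1/3) where q = Q/b = 40.9/4 = 10.22 m²/s.
So y_c = (10.22²/9.81)^(1/3) = 2.2 m.

y_c = 2.2 m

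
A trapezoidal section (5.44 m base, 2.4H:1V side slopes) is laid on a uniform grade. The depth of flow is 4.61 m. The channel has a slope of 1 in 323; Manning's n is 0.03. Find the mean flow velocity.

V = 3.5 m/s

With bottom width b = 5.44 m and side slope z = 2.4: A = (b + zy)y = (5.44 + 2.4×4.61)×4.61 = 76.08 m²; P = b + 2y√(1+z²) = 5.44 + 2×4.61×2.6 = 29.41 m.
Hydraulic radius R = A/P = 76.08/29.41 = 2.587 m.
From Manning's equation, V = (1/n) R^(2/3) S^(1/2) = (1/0.03) × 2.587^(2/3) × 0.003096^(1/2) = 3.5 m/s.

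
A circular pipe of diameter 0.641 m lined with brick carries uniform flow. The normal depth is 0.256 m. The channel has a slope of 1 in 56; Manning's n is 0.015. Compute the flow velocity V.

V = 2.37 m/s

For a circular section of diameter D = 0.641 m at depth y = 0.256 m, the central angle is θ = 2 arccos(1 − 2y/D) = 2.736 rad. Then A = (D²/8)(θ − sin θ) = 0.1203 m² and P = Dθ/2 = 0.877 m.
Hydraulic radius R = A/P = 0.1203/0.877 = 0.1372 m.
From Manning's equation, V = (1/n) R^(2/3) S^(1/2) = (1/0.015) × 0.1372^(2/3) × 0.01786^(1/2) = 2.37 m/s.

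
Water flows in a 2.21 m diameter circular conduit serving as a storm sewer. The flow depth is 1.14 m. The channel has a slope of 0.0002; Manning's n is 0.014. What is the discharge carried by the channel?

For a circular section of diameter D = 2.21 m at depth y = 1.14 m, the central angle is θ = 2 arccos(1 − 2y/D) = 3.205 rad. Then A = (D²/8)(θ − sin θ) = 1.995 m² and P = Dθ/2 = 3.541 m.
Hydraulic radius R = A/P = 1.995/3.541 = 0.5634 m.
Manning's equation: Q = (1/n) A R^(2/3) S^(1/2) = (1/0.014) × 1.995 × 0.5634^(2/3) × 0.0002^(1/2) = 1.37 m³/s.

Q = 1.37 m³/s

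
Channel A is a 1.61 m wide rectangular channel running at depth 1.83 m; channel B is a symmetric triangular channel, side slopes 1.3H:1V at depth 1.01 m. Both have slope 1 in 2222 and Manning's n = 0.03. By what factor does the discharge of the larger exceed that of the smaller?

Channel A: Flow area A = b·y = 1.61 × 1.83 = 2.946 m². Wetted perimeter P = b + 2y = 1.61 + 2×1.83 = 5.27 m. Hydraulic radius R = A/P = 2.946/5.27 = 0.5591 m. Q_A = (1/0.03)·2.946·0.5591^(2/3)·√0.00045 = 1.414 m³/s.
Channel B: For a triangular section with side slope z = 1.3: A = zy² = 1.3×1.01² = 1.326 m²; P = 2y√(1+z²) = 2×1.01×1.64 = 3.313 m. Hydraulic radius R = A/P = 1.326/3.313 = 0.4003 m. Q_B = (1/0.03)·1.326·0.4003^(2/3)·√0.00045 = 0.5093 m³/s.
The larger discharge is 1.414 m³/s and the smaller is 0.5093 m³/s; the ratio is 2.78.

2.78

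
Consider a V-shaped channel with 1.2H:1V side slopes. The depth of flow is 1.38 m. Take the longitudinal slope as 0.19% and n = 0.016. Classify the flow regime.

subcritical

For a triangular section with side slope z = 1.2: A = zy² = 1.2×1.38² = 2.285 m²; P = 2y√(1+z²) = 2×1.38×1.562 = 4.311 m.
Hydraulic radius R = A/P = 2.285/4.311 = 0.5301 m.
V = (1/n) R^(2/3) √S = (1/0.016) × 0.5301^(2/3) × √0.0019 = 1.784 m/s. Hydraulic depth D_h = A/T = 2.285/3.312 = 0.69 m.
Froude number Fr = V/√(g·D_h) = 1.784/√(9.81×0.69) = 0.686, which is less than 1, so the flow is subcritical.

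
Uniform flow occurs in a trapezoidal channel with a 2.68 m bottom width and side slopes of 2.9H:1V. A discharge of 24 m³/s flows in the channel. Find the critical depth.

y_c = 1.31 m

At critical depth, Q² T / (g A³) = 1, i.e. A³/T = Q²/g = 24²/9.81 = 58.72.
Try y = 1.02 m: A³/T = 22.12 — low.
Try y = 1.41 m: A³/T = 80.07 — high.
Try y = 1.31 m: A³/T = 59.49 — close enough.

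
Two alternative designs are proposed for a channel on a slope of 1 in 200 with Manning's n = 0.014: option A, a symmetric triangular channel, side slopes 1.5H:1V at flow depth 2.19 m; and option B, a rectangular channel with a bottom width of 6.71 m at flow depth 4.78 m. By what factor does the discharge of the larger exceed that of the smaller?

7.46

Channel A: For a triangular section with side slope z = 1.5: A = zy² = 1.5×2.19² = 7.194 m²; P = 2y√(1+z²) = 2×2.19×1.803 = 7.896 m. Hydraulic radius R = A/P = 7.194/7.896 = 0.9111 m. Q_A = (1/0.014)·7.194·0.9111^(2/3)·√0.005 = 34.15 m³/s.
Channel B: Flow area A = b·y = 6.71 × 4.78 = 32.07 m². Wetted perimeter P = b + 2y = 6.71 + 2×4.78 = 16.27 m. Hydraulic radius R = A/P = 32.07/16.27 = 1.971 m. Q_B = (1/0.014)·32.07·1.971^(2/3)·√0.005 = 254.7 m³/s.
The larger discharge is 254.7 m³/s and the smaller is 34.15 m³/s; the ratio is 7.46.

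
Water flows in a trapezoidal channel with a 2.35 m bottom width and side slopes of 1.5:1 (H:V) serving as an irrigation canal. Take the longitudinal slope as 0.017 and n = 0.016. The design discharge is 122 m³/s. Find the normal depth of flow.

Manning's equation rearranged: A R^(2/3) = nQ / (1·√S) = 0.016 × 122 / (√0.017) = 14.97.
At y = 1.62 m: A R^(2/3) = 7.459 — short.
At y = 2.58 m: A R^(2/3) = 19.86 — over.
At y = 2.26 m: A R^(2/3) = 14.94 — close enough.

y_n = 2.26 m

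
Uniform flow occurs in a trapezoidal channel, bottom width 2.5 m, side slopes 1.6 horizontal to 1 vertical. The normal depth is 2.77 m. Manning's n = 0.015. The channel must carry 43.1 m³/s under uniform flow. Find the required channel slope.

With bottom width b = 2.5 m and side slope z = 1.6: A = (b + zy)y = (2.5 + 1.6×2.77)×2.77 = 19.2 m²; P = b + 2y√(1+z²) = 2.5 + 2×2.77×1.887 = 12.95 m.
Hydraulic radius R = A/P = 19.2/12.95 = 1.482 m.
From Manning's equation, S = [nQ / (1 A R^(2/3))]² = [0.015 × 43.1 / (1 × 19.2 × 1.482^(2/3))]² = 0.000671.

S = 0.000671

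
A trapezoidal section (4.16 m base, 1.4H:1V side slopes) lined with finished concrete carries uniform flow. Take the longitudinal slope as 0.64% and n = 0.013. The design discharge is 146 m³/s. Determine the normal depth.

y_n = 2.43 m

Manning's equation rearranged: A R^(2/3) = nQ / (1·√S) = 0.013 × 146 / (√0.0064) = 23.72.
Try y = 1.92 m: A R^(2/3) = 15.02 — too small.
Try y = 2.43 m: A R^(2/3) = 23.73 — matches.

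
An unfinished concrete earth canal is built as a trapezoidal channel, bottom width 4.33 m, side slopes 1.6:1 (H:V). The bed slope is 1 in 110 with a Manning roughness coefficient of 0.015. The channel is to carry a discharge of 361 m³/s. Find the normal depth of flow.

Manning's equation rearranged: A R^(2/3) = nQ / (1·√S) = 0.015 × 361 / (√0.009091) = 56.79.
Trying y = 4.01 m: A R^(2/3) = 73.2 — high.
Trying y = 2.71 m: A R^(2/3) = 32.31 — low.
Trying y = 3.56 m: A R^(2/3) = 56.83 — close enough.

y_n = 3.56 m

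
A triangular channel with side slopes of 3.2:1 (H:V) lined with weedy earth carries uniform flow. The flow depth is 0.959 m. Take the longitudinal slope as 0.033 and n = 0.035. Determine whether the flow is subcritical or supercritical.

supercritical

For a triangular section with side slope z = 3.2: A = zy² = 3.2×0.959² = 2.943 m²; P = 2y√(1+z²) = 2×0.959×3.353 = 6.43 m.
Hydraulic radius R = A/P = 2.943/6.43 = 0.4577 m.
V = (1/n) R^(2/3) √S = (1/0.035) × 0.4577^(2/3) × √0.033 = 3.082 m/s. Hydraulic depth D_h = A/T = 2.943/6.138 = 0.4795 m.
Froude number Fr = V/√(g·D_h) = 3.082/√(9.81×0.4795) = 1.42, which is greater than 1, so the flow is supercritical.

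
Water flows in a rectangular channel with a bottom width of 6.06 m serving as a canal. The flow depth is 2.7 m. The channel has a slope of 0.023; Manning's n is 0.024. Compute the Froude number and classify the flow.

Flow area A = b·y = 6.06 × 2.7 = 16.36 m². Wetted perimeter P = b + 2y = 6.06 + 2×2.7 = 11.46 m.
Hydraulic radius R = A/P = 16.36/11.46 = 1.428 m.
V = (1/n) R^(2/3) √S = (1/0.024) × 1.428^(2/3) × √0.023 = 8.012 m/s. Hydraulic depth D_h = A/T = 16.36/6.06 = 2.7 m.
Froude number Fr = V/√(g·D_h) = 8.012/√(9.81×2.7) = 1.56, which is greater than 1, so the flow is supercritical.

supercritical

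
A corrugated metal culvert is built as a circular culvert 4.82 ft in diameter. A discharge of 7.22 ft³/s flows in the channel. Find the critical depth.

y_c = 0.741 ft

At critical depth, Q² T / (g A³) = 1, i.e. A³/T = Q²/g = 7.22²/32.2 = 1.619.
Trying y = 0.605 ft: A³/T = 0.7274 — low.
Trying y = 0.907 ft: A³/T = 3.581 — high.
Trying y = 0.741 ft: A³/T = 1.618 — matches.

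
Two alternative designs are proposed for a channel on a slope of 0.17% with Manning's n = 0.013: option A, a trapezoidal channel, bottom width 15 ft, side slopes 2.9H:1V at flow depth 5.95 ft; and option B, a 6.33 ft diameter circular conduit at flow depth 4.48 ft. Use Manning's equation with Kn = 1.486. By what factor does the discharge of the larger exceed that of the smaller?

Channel A: With bottom width b = 15 ft and side slope z = 2.9: A = (b + zy)y = (15 + 2.9×5.95)×5.95 = 191.9 ft²; P = b + 2y√(1+z²) = 15 + 2×5.95×3.068 = 51.5 ft. Hydraulic radius R = A/P = 191.9/51.5 = 3.726 ft. Q_A = (1.486/0.013)·191.9·3.726^(2/3)·√0.0017 = 2174 ft³/s.
Channel B: For a circular section of diameter D = 6.33 ft at depth y = 4.48 ft, the central angle is θ = 2 arccos(1 − 2y/D) = 3.999 rad. Then A = (D²/8)(θ − sin θ) = 23.81 ft² and P = Dθ/2 = 12.66 ft. Hydraulic radius R = A/P = 23.81/12.66 = 1.882 ft. Q_B = (1.486/0.013)·23.81·1.882^(2/3)·√0.0017 = 171.1 ft³/s.
The larger discharge is 2174 ft³/s and the smaller is 171.1 ft³/s; the ratio is 12.7.

12.7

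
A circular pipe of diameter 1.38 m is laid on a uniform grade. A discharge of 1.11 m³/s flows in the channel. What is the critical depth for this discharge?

y_c = 0.548 m

At critical depth, Q² T / (g A³) = 1, i.e. A³/T = Q²/g = 1.11²/9.81 = 0.1256.
At y = 0.412 m: A³/T = 0.04171 — low.
At y = 0.548 m: A³/T = 0.1254 — ≈ 0.1256.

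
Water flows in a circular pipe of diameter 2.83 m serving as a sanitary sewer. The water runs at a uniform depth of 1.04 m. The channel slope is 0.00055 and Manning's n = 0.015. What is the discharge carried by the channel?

For a circular section of diameter D = 2.83 m at depth y = 1.04 m, the central angle is θ = 2 arccos(1 − 2y/D) = 2.605 rad. Then A = (D²/8)(θ − sin θ) = 2.096 m² and P = Dθ/2 = 3.686 m.
Hydraulic radius R = A/P = 2.096/3.686 = 0.5687 m.
Manning's equation: Q = (1/n) A R^(2/3) S^(1/2) = (1/0.015) × 2.096 × 0.5687^(2/3) × 0.00055^(1/2) = 2.25 m³/s.

Q = 2.25 m³/s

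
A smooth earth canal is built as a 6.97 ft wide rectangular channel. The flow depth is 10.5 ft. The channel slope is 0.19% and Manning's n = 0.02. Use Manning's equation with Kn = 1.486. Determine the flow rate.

Q = 450 ft³/s

Flow area A = b·y = 6.97 × 10.5 = 73.19 ft². Wetted perimeter P = b + 2y = 6.97 + 2×10.5 = 27.97 ft.
Hydraulic radius R = A/P = 73.19/27.97 = 2.617 ft.
Manning's equation: Q = (1.486/n) A R^(2/3) S^(1/2) = (1.486/0.02) × 73.19 × 2.617^(2/3) × 0.0019^(1/2) = 450 ft³/s.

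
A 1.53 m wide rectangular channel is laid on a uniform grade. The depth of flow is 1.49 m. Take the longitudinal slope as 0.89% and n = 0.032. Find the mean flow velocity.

Flow area A = b·y = 1.53 × 1.49 = 2.28 m². Wetted perimeter P = b + 2y = 1.53 + 2×1.49 = 4.51 m.
Hydraulic radius R = A/P = 2.28/4.51 = 0.5055 m.
From Manning's equation, V = (1/n) R^(2/3) S^(1/2) = (1/0.032) × 0.5055^(2/3) × 0.0089^(1/2) = 1.87 m/s.

V = 1.87 m/s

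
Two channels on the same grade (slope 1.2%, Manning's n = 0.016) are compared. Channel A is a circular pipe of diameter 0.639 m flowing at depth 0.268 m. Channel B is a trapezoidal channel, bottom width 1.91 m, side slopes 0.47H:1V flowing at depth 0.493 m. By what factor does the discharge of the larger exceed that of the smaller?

15.2

Channel A: For a circular section of diameter D = 0.639 m at depth y = 0.268 m, the central angle is θ = 2 arccos(1 − 2y/D) = 2.818 rad. Then A = (D²/8)(θ − sin θ) = 0.1276 m² and P = Dθ/2 = 0.9003 m. Hydraulic radius R = A/P = 0.1276/0.9003 = 0.1417 m. Q_A = (1/0.016)·0.1276·0.1417^(2/3)·√0.012 = 0.2374 m³/s.
Channel B: With bottom width b = 1.91 m and side slope z = 0.47: A = (b + zy)y = (1.91 + 0.47×0.493)×0.493 = 1.056 m²; P = b + 2y√(1+z²) = 1.91 + 2×0.493×1.105 = 2.999 m. Hydraulic radius R = A/P = 1.056/2.999 = 0.352 m. Q_B = (1/0.016)·1.056·0.352^(2/3)·√0.012 = 3.604 m³/s.
The larger discharge is 3.604 m³/s and the smaller is 0.2374 m³/s; the ratio is 15.2.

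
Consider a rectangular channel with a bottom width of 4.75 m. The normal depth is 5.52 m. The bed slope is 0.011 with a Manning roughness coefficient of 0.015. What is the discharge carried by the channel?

Q = 257 m³/s

Flow area A = b·y = 4.75 × 5.52 = 26.22 m². Wetted perimeter P = b + 2y = 4.75 + 2×5.52 = 15.79 m.
Hydraulic radius R = A/P = 26.22/15.79 = 1.661 m.
Manning's equation: Q = (1/n) A R^(2/3) S^(1/2) = (1/0.015) × 26.22 × 1.661^(2/3) × 0.011^(1/2) = 257 m³/s.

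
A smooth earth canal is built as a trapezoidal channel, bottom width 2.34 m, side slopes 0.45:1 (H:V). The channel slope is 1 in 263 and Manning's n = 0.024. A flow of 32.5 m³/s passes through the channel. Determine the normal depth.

Manning's equation rearranged: A R^(2/3) = nQ / (1·√S) = 0.024 × 32.5 / (√0.003802) = 12.65.
At y = 2.3 m: A R^(2/3) = 8.025 — too small.
At y = 3.65 m: A R^(2/3) = 18.24 — too large.
At y = 2.98 m: A R^(2/3) = 12.63 — close enough.

y_n = 2.98 m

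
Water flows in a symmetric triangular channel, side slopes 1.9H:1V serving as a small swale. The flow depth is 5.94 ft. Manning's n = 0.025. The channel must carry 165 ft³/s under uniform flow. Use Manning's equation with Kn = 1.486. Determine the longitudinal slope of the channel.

S = 0.000473

For a triangular section with side slope z = 1.9: A = zy² = 1.9×5.94² = 67.04 ft²; P = 2y√(1+z²) = 2×5.94×2.147 = 25.51 ft.
Hydraulic radius R = A/P = 67.04/25.51 = 2.628 ft.
From Manning's equation, S = [nQ / (1.486 A R^(2/3))]² = [0.025 × 165 / (1.486 × 67.04 × 2.628^(2/3))]² = 0.000473.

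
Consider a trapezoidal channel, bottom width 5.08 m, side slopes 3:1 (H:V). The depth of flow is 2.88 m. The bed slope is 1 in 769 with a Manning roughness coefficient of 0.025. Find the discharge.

With bottom width b = 5.08 m and side slope z = 3: A = (b + zy)y = (5.08 + 3×2.88)×2.88 = 39.51 m²; P = b + 2y√(1+z²) = 5.08 + 2×2.88×3.162 = 23.29 m.
Hydraulic radius R = A/P = 39.51/23.29 = 1.696 m.
Manning's equation: Q = (1/n) A R^(2/3) S^(1/2) = (1/0.025) × 39.51 × 1.696^(2/3) × 0.0013^(1/2) = 81.1 m³/s.

Q = 81.1 m³/s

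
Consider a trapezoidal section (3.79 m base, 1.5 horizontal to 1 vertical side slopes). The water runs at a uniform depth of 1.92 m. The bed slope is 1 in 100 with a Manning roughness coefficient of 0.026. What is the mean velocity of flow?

V = 4.33 m/s

With bottom width b = 3.79 m and side slope z = 1.5: A = (b + zy)y = (3.79 + 1.5×1.92)×1.92 = 12.81 m²; P = b + 2y√(1+z²) = 3.79 + 2×1.92×1.803 = 10.71 m.
Hydraulic radius R = A/P = 12.81/10.71 = 1.195 m.
From Manning's equation, V = (1/n) R^(2/3) S^(1/2) = (1/0.026) × 1.195^(2/3) × 0.01^(1/2) = 4.33 m/s.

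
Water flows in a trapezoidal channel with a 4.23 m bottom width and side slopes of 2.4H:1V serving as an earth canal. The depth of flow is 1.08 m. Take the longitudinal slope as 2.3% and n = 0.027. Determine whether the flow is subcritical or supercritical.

supercritical

With bottom width b = 4.23 m and side slope z = 2.4: A = (b + zy)y = (4.23 + 2.4×1.08)×1.08 = 7.368 m²; P = b + 2y√(1+z²) = 4.23 + 2×1.08×2.6 = 9.846 m.
Hydraulic radius R = A/P = 7.368/9.846 = 0.7483 m.
V = (1/n) R^(2/3) √S = (1/0.027) × 0.7483^(2/3) × √0.023 = 4.63 m/s. Hydraulic depth D_h = A/T = 7.368/9.414 = 0.7826 m.
Froude number Fr = V/√(g·D_h) = 4.63/√(9.81×0.7826) = 1.67, which is greater than 1, so the flow is supercritical.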